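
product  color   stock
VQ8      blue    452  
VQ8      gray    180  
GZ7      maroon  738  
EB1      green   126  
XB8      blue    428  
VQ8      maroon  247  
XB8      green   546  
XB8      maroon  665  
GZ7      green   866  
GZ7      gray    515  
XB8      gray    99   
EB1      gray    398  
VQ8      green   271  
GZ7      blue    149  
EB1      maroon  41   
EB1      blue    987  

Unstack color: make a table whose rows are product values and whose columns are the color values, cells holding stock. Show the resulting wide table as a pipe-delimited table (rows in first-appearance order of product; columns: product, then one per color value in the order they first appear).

Columns: product plus the 4 distinct color values (blue, gray, maroon, green).
For example, row VQ8 column blue takes stock=452 from the long row (VQ8, blue).

| product | blue | gray | maroon | green |
| VQ8 | 452 | 180 | 247 | 271 |
| GZ7 | 149 | 515 | 738 | 866 |
| EB1 | 987 | 398 | 41 | 126 |
| XB8 | 428 | 99 | 665 | 546 |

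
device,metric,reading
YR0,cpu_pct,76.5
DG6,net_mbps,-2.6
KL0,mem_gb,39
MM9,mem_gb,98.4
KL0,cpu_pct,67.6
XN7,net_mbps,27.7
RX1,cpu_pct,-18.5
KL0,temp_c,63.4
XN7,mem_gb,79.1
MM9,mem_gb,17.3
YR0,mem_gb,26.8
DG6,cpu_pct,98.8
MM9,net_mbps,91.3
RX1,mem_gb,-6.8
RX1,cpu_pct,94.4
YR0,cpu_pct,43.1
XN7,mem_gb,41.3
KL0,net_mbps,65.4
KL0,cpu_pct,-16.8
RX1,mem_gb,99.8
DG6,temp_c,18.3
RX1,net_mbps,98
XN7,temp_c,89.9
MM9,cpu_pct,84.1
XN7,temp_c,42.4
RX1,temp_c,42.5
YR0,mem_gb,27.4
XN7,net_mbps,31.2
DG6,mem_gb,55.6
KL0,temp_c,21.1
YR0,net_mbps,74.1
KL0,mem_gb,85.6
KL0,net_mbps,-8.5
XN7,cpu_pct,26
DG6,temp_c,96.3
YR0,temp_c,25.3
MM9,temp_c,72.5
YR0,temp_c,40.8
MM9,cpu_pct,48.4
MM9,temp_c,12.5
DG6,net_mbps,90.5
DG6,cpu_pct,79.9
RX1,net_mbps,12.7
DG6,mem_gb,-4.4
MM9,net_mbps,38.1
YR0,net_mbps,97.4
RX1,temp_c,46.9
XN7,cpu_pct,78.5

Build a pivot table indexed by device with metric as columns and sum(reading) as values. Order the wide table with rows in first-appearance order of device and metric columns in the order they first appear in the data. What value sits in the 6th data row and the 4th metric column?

89.4

With rows in first-appearance order of device, row 6 is device=RX1. metric columns in first-appearance order: cpu_pct, net_mbps, mem_gb, temp_c; column 4 is temp_c.
Long rows with device=RX1, metric=temp_c: 42.5 + 46.9 = 89.4.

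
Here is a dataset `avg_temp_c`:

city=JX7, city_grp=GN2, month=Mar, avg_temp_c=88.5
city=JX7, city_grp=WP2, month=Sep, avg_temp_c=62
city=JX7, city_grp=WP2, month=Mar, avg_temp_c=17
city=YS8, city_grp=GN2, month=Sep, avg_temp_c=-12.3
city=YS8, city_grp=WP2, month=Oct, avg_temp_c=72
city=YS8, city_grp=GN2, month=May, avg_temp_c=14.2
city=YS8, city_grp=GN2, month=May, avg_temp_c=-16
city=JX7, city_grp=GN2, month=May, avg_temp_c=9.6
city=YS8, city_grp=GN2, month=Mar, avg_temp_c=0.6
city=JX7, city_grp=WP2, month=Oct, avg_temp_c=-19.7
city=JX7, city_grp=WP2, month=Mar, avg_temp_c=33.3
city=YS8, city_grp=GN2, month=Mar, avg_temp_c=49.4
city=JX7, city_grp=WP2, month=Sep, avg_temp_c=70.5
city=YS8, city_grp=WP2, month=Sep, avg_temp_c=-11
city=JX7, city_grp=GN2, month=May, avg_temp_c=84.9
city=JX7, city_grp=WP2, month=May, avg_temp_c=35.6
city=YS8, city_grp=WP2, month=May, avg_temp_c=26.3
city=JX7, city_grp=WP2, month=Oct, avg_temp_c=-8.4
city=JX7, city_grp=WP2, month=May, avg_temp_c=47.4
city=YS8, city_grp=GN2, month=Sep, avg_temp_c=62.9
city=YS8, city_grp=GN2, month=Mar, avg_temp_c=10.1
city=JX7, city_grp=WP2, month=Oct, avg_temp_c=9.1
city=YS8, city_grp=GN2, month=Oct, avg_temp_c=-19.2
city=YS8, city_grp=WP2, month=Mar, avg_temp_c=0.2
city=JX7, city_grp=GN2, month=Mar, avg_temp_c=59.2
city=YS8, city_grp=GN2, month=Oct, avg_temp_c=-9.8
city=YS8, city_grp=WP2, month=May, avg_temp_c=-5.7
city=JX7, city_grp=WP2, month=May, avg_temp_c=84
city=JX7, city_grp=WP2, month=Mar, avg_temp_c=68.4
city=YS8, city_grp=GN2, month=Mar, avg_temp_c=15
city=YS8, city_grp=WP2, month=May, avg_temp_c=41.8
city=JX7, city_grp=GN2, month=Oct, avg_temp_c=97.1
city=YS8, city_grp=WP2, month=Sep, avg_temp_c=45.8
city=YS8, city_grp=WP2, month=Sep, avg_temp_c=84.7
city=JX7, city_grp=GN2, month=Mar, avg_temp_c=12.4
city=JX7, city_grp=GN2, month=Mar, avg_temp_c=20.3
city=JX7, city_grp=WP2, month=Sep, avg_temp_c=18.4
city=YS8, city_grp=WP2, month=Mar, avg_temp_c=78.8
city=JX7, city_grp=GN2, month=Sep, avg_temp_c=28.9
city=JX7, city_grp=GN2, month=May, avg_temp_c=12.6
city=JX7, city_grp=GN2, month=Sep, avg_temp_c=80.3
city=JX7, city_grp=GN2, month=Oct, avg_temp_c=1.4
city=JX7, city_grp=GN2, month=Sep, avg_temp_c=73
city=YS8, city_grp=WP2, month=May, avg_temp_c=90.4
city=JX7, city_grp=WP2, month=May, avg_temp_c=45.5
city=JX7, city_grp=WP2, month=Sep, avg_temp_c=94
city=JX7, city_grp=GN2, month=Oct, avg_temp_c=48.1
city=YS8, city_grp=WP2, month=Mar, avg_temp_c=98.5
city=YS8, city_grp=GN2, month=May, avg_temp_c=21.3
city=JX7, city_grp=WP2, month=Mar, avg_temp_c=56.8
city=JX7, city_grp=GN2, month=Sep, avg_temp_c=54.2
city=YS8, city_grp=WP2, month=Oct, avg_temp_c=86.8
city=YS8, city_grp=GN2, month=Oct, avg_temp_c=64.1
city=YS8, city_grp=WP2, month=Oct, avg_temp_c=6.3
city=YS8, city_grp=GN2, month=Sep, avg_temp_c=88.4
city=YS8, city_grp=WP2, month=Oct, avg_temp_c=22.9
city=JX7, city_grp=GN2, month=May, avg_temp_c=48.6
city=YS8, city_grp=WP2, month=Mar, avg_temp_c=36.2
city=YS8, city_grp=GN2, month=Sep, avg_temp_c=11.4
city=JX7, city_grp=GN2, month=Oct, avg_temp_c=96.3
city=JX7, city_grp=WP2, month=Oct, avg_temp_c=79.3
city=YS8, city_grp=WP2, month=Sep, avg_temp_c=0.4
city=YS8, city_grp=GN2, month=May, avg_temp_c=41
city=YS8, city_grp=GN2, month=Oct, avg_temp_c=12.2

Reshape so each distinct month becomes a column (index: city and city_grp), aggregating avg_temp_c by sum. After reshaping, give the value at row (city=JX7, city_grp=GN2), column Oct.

Rows with city=JX7, city_grp=GN2 and month=Oct: avg_temp_c values are 97.1, 1.4, 48.1, 96.3.
97.1 + 1.4 + 48.1 + 96.3 = 242.9.

242.9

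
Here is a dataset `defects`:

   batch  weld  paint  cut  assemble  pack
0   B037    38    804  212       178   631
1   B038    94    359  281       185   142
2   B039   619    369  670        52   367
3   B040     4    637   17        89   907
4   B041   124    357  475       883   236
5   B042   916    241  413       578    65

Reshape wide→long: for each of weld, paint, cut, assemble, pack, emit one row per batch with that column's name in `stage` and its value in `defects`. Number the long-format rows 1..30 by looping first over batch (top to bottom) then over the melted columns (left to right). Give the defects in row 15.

367

30 rows total (6 × 5). Row 15: index ⌊(15-1)/5⌋ = 2 into batch → B039; (15-1) mod 5 = 4 into the melted columns → pack.
So row 15 is (B039, pack, 367); defects = 367.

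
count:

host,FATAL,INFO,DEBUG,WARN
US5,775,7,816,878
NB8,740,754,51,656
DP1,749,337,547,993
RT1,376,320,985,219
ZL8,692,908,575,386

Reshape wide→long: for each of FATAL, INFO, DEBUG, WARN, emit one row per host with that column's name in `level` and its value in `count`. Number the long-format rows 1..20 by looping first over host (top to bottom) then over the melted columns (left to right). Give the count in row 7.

20 rows total (5 × 4). Row 7: index ⌊(7-1)/4⌋ = 1 into host → NB8; (7-1) mod 4 = 2 into the melted columns → DEBUG.
So row 7 is (NB8, DEBUG, 51); count = 51.

51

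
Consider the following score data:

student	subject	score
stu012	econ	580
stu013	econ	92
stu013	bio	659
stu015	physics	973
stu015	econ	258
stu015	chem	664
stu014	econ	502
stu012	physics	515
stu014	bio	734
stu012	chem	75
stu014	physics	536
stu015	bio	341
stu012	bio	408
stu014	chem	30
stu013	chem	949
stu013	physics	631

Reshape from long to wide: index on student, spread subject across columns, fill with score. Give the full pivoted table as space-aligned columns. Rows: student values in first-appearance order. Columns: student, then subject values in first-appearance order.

student  econ  bio  physics  chem
stu012   580   408  515      75  
stu013   92    659  631      949 
stu015   258   341  973      664 
stu014   502   734  536      30  

Columns: student plus the 4 distinct subject values (econ, bio, physics, chem).
For example, row stu012 column econ takes score=580 from the long row (stu012, econ).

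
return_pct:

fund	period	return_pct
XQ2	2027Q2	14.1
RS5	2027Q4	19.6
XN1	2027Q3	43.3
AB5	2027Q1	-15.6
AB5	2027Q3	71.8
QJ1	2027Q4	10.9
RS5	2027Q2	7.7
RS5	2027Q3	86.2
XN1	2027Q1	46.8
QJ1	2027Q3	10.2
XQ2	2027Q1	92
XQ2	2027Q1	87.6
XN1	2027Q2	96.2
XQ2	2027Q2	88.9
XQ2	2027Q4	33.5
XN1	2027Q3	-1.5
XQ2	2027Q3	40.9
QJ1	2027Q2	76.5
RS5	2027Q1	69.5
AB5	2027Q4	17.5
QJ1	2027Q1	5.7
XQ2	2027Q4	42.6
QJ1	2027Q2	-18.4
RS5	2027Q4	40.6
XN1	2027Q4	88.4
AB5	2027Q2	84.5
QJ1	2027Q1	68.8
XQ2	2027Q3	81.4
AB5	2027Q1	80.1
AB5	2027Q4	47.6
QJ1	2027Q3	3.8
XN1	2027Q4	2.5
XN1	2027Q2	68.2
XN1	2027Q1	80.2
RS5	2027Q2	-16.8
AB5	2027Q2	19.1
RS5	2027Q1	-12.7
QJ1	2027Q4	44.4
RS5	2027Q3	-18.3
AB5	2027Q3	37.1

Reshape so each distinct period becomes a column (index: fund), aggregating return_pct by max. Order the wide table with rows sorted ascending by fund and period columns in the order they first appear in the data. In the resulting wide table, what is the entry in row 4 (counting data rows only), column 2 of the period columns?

With rows sorted ascending by fund, row 4 is fund=XN1. period columns in first-appearance order: 2027Q2, 2027Q4, 2027Q3, 2027Q1; column 2 is 2027Q4.
Long rows with fund=XN1, period=2027Q4: max(88.4, 2.5) = 88.4.

88.4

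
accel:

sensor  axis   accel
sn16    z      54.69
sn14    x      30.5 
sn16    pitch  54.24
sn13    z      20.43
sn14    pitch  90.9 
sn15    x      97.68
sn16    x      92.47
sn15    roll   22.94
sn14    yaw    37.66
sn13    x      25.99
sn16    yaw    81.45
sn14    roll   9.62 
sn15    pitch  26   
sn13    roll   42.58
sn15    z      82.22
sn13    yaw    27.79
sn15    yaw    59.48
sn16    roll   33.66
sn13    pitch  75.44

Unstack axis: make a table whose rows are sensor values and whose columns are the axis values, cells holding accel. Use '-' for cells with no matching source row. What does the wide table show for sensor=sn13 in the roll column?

42.58

The long row with sensor=sn13, axis=roll has accel=42.58.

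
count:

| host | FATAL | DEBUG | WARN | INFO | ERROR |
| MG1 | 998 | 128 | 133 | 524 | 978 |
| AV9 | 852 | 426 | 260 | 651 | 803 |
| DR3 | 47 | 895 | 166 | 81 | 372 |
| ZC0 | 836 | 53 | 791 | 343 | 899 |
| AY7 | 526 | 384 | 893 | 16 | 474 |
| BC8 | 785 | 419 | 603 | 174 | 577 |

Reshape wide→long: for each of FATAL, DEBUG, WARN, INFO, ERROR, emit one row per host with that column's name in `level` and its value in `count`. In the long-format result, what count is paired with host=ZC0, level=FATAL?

836

Unpivoting turns each (host, wide-column) pair into one long row.
The wide cell at row ZC0, column FATAL holds 836, so the long row (ZC0, FATAL) has count=836.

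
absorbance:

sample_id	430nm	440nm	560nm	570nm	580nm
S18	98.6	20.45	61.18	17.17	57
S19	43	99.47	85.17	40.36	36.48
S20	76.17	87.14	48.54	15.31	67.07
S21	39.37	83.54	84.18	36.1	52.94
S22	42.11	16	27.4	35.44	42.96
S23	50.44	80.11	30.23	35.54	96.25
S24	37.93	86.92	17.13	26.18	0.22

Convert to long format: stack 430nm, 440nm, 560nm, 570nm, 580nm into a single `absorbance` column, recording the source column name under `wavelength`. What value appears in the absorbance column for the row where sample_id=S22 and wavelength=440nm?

Unpivoting turns each (sample_id, wide-column) pair into one long row.
The wide cell at row S22, column 440nm holds 16, so the long row (S22, 440nm) has absorbance=16.

16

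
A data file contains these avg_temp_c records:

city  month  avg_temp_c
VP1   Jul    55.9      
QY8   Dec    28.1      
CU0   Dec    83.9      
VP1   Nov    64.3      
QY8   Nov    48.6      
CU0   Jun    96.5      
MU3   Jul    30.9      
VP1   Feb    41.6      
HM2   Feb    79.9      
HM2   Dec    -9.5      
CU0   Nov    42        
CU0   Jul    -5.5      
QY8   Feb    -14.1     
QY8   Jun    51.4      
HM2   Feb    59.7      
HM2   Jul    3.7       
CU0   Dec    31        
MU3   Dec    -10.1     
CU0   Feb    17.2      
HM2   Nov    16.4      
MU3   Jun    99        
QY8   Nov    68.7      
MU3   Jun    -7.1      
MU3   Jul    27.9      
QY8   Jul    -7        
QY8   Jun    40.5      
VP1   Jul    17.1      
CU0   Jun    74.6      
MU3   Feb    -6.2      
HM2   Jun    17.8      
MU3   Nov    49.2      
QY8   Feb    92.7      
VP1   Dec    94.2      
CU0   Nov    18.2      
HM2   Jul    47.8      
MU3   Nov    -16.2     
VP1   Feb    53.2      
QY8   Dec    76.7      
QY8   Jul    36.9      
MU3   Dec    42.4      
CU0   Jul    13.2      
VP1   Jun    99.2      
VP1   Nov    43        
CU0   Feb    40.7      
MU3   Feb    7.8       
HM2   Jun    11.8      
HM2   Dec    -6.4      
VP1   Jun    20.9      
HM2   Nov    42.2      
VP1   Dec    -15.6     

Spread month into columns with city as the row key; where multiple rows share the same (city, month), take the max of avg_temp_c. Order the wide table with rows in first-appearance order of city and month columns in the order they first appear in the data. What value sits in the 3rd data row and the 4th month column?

With rows in first-appearance order of city, row 3 is city=CU0. month columns in first-appearance order: Jul, Dec, Nov, Jun, Feb; column 4 is Jun.
Long rows with city=CU0, month=Jun: max(96.5, 74.6) = 96.5.

96.5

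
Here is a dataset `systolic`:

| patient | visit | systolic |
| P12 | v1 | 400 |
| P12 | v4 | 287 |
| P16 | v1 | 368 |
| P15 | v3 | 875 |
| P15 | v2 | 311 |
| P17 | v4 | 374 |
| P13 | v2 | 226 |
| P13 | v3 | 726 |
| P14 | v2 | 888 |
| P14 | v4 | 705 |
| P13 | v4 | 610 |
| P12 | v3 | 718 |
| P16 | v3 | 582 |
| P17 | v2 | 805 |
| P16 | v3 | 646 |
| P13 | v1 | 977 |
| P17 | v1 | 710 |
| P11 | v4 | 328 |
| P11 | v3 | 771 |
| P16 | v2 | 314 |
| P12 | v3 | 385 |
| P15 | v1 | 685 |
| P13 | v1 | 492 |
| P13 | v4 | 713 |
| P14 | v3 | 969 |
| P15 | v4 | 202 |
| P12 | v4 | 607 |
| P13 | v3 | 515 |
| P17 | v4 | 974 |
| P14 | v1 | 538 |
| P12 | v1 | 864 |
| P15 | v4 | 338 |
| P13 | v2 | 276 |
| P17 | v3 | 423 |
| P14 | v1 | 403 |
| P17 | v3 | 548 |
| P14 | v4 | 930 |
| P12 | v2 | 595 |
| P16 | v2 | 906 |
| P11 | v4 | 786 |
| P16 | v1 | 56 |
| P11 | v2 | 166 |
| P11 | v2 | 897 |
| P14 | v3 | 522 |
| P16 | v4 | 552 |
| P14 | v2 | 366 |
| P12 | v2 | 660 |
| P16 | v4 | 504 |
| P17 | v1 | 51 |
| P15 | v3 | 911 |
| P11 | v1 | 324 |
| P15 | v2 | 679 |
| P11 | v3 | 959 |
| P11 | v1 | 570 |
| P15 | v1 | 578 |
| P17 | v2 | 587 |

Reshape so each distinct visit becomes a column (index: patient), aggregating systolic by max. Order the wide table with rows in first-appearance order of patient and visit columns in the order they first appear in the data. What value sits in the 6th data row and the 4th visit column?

With rows in first-appearance order of patient, row 6 is patient=P14. visit columns in first-appearance order: v1, v4, v3, v2; column 4 is v2.
Long rows with patient=P14, visit=v2: max(888, 366) = 888.

888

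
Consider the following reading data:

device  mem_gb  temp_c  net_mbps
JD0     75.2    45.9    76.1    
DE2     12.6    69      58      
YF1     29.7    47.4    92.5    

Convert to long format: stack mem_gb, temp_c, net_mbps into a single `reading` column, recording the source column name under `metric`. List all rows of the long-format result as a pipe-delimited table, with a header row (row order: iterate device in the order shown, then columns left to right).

Each (device, column) pair becomes one row: 3 × 3 = 9 rows.
For example, (JD0, mem_gb) → reading=75.2.

| device | metric | reading |
| JD0 | mem_gb | 75.2 |
| JD0 | temp_c | 45.9 |
| JD0 | net_mbps | 76.1 |
| DE2 | mem_gb | 12.6 |
| DE2 | temp_c | 69 |
| DE2 | net_mbps | 58 |
| YF1 | mem_gb | 29.7 |
| YF1 | temp_c | 47.4 |
| YF1 | net_mbps | 92.5 |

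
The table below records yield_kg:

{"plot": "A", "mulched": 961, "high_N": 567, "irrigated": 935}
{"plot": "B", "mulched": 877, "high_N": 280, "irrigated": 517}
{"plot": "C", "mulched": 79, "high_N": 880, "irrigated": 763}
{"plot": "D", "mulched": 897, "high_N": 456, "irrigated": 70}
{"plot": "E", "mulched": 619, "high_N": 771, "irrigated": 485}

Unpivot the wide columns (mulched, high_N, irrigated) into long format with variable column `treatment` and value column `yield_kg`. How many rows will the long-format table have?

15

5 plot values × 3 melted columns = 15 rows.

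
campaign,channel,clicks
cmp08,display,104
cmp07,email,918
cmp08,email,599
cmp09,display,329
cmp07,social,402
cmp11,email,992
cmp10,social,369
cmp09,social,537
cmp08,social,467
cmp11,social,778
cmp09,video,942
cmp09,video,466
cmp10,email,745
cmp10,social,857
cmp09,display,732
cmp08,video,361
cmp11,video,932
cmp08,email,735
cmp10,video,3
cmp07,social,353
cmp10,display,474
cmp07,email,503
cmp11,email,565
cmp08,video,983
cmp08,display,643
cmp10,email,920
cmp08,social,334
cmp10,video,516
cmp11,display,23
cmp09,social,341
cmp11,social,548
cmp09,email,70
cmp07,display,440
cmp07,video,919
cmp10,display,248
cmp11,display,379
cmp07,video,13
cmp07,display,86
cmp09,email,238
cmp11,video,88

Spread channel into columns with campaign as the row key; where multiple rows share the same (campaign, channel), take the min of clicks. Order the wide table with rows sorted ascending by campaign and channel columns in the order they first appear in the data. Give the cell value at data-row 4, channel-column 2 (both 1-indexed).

745

With rows sorted ascending by campaign, row 4 is campaign=cmp10. channel columns in first-appearance order: display, email, social, video; column 2 is email.
Long rows with campaign=cmp10, channel=email: min(745, 920) = 745.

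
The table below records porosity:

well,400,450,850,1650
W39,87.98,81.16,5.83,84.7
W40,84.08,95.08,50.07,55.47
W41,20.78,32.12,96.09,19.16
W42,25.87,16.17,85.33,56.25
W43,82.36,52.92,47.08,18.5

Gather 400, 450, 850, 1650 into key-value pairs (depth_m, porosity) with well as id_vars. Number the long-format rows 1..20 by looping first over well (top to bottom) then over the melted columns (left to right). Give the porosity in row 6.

20 rows total (5 × 4). Row 6: index ⌊(6-1)/4⌋ = 1 into well → W40; (6-1) mod 4 = 1 into the melted columns → 450.
So row 6 is (W40, 450, 95.08); porosity = 95.08.

95.08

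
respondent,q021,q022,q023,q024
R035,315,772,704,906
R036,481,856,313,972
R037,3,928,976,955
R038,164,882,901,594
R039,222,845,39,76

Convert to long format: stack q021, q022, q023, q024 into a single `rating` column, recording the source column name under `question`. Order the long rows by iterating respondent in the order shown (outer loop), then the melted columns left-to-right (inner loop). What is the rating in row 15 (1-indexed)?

901

20 rows total (5 × 4). Row 15: index ⌊(15-1)/4⌋ = 3 into respondent → R038; (15-1) mod 4 = 2 into the melted columns → q023.
So row 15 is (R038, q023, 901); rating = 901.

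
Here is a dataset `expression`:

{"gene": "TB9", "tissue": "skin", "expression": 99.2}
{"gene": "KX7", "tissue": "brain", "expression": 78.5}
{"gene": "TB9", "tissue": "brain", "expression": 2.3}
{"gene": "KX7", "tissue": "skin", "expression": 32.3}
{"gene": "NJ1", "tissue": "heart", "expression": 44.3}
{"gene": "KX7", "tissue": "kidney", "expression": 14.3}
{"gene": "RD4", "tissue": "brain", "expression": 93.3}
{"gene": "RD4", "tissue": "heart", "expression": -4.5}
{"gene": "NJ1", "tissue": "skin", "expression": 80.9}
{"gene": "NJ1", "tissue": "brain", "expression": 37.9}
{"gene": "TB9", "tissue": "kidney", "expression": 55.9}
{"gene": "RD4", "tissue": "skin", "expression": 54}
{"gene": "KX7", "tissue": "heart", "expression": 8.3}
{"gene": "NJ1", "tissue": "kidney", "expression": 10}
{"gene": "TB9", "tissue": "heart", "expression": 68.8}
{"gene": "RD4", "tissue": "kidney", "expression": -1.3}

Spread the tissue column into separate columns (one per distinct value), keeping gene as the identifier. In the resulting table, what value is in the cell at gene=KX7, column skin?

Wide layout: rows indexed by gene, columns are the 4 distinct tissue values (skin, brain, heart, kidney).
Cell (gene=KX7, tissue=skin) draws from the long row where gene=KX7 and tissue=skin, which has expression=32.3.

32.3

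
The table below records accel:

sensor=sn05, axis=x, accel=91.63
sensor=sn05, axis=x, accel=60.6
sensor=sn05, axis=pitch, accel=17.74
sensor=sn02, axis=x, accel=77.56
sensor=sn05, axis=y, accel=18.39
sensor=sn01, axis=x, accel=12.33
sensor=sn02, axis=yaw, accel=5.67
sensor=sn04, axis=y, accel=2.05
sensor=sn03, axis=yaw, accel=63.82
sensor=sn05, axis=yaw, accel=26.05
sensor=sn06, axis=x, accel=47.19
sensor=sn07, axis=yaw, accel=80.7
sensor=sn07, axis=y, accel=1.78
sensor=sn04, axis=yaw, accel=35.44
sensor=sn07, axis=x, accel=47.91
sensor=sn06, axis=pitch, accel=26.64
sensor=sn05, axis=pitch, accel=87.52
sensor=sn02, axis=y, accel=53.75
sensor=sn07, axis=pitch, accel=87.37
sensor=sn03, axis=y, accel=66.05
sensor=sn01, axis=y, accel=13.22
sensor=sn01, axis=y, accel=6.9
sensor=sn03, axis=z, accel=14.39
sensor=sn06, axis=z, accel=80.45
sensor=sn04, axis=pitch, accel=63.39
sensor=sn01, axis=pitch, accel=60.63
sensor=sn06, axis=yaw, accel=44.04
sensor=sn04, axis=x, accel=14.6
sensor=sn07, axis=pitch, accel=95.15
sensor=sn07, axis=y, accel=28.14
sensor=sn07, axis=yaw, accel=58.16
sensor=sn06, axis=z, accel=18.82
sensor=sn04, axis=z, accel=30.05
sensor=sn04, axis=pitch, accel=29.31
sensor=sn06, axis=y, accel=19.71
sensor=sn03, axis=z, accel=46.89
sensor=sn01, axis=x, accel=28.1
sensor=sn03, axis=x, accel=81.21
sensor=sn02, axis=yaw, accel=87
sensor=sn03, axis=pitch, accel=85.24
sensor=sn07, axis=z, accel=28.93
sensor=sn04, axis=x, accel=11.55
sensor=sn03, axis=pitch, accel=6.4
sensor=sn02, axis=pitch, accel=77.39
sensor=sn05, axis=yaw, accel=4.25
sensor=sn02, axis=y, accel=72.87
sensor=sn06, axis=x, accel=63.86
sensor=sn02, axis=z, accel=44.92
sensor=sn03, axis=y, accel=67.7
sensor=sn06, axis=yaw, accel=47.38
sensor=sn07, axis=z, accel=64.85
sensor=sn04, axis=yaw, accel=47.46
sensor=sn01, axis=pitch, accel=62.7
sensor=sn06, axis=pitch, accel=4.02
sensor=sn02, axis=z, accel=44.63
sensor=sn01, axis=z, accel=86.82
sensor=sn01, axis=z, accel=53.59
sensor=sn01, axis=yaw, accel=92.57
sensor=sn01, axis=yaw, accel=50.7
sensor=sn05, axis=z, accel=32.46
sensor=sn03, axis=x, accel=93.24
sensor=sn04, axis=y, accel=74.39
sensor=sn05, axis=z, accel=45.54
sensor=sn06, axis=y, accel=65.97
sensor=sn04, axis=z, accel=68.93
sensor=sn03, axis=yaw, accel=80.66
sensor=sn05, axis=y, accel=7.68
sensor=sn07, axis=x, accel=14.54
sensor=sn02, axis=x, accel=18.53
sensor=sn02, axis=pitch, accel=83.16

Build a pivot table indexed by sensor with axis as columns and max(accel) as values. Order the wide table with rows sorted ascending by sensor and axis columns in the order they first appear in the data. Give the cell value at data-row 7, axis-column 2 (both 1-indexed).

With rows sorted ascending by sensor, row 7 is sensor=sn07. axis columns in first-appearance order: x, pitch, y, yaw, z; column 2 is pitch.
Long rows with sensor=sn07, axis=pitch: max(87.37, 95.15) = 95.15.

95.15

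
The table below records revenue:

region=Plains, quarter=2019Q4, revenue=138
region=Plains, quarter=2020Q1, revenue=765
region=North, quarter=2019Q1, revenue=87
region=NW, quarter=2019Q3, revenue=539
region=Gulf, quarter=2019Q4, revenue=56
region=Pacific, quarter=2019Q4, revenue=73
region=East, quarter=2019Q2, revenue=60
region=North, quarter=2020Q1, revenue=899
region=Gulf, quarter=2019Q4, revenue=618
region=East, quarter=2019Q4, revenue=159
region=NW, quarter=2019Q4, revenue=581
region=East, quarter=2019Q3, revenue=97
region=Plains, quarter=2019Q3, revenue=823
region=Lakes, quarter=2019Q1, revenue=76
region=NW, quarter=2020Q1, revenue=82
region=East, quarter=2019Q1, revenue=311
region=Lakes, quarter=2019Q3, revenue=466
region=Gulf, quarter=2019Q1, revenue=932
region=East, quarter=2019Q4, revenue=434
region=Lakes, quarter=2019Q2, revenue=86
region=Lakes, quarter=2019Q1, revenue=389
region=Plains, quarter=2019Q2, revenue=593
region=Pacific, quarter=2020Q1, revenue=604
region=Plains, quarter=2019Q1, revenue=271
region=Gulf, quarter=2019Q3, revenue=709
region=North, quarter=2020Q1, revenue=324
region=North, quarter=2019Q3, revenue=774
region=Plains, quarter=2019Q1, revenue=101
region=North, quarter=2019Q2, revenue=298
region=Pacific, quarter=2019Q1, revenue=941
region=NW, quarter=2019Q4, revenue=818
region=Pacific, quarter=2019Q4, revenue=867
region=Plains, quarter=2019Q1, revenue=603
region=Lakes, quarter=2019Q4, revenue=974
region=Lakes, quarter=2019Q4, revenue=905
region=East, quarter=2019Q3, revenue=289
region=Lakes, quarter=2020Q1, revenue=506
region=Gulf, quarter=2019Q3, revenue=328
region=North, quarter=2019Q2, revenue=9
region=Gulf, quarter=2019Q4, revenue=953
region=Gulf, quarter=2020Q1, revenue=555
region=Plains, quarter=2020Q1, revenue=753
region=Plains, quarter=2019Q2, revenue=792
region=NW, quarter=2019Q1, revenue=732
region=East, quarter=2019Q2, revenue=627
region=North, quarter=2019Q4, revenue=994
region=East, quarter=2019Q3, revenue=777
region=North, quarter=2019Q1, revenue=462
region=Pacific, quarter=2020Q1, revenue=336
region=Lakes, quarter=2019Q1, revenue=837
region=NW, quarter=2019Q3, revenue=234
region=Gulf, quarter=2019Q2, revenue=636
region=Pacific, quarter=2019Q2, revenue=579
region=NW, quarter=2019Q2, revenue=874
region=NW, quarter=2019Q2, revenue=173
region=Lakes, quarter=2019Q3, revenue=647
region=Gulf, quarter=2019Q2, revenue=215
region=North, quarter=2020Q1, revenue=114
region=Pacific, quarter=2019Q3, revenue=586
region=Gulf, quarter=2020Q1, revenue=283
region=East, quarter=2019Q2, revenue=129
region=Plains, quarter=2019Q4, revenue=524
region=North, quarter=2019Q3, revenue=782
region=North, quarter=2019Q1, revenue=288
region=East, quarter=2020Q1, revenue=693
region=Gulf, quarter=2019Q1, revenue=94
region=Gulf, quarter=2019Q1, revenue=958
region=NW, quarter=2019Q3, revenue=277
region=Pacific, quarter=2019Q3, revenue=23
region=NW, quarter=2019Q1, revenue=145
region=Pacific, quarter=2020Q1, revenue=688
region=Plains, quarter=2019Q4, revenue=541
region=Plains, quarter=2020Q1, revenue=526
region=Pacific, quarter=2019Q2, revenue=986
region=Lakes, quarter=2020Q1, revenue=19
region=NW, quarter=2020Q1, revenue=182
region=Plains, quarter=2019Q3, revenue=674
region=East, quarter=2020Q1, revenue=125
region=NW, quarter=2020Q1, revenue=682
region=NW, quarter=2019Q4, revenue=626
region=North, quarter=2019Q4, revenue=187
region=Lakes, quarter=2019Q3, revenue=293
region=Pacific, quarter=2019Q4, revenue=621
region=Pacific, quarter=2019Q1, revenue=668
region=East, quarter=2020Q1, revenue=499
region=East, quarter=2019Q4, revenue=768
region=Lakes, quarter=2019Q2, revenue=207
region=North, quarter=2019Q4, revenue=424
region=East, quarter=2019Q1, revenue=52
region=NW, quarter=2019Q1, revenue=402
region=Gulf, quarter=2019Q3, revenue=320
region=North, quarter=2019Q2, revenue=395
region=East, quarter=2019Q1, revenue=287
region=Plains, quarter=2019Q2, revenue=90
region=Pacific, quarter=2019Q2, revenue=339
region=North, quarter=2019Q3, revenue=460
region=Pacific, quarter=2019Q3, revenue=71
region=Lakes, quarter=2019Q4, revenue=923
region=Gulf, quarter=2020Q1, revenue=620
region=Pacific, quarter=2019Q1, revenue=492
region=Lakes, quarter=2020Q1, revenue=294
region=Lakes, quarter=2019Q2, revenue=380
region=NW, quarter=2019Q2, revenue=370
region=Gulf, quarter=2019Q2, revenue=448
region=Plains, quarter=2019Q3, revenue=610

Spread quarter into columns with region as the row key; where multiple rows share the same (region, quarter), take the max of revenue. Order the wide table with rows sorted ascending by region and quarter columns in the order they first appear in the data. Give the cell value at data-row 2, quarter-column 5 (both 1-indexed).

636

With rows sorted ascending by region, row 2 is region=Gulf. quarter columns in first-appearance order: 2019Q4, 2020Q1, 2019Q1, 2019Q3, 2019Q2; column 5 is 2019Q2.
Long rows with region=Gulf, quarter=2019Q2: max(636, 215, 448) = 636.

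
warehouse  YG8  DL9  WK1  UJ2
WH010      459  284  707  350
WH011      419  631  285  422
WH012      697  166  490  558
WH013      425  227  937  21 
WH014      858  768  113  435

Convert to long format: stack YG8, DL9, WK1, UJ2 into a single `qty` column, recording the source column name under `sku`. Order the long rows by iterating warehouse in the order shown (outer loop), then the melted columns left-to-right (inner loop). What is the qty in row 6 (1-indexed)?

20 rows total (5 × 4). Row 6: index ⌊(6-1)/4⌋ = 1 into warehouse → WH011; (6-1) mod 4 = 1 into the melted columns → DL9.
So row 6 is (WH011, DL9, 631); qty = 631.

631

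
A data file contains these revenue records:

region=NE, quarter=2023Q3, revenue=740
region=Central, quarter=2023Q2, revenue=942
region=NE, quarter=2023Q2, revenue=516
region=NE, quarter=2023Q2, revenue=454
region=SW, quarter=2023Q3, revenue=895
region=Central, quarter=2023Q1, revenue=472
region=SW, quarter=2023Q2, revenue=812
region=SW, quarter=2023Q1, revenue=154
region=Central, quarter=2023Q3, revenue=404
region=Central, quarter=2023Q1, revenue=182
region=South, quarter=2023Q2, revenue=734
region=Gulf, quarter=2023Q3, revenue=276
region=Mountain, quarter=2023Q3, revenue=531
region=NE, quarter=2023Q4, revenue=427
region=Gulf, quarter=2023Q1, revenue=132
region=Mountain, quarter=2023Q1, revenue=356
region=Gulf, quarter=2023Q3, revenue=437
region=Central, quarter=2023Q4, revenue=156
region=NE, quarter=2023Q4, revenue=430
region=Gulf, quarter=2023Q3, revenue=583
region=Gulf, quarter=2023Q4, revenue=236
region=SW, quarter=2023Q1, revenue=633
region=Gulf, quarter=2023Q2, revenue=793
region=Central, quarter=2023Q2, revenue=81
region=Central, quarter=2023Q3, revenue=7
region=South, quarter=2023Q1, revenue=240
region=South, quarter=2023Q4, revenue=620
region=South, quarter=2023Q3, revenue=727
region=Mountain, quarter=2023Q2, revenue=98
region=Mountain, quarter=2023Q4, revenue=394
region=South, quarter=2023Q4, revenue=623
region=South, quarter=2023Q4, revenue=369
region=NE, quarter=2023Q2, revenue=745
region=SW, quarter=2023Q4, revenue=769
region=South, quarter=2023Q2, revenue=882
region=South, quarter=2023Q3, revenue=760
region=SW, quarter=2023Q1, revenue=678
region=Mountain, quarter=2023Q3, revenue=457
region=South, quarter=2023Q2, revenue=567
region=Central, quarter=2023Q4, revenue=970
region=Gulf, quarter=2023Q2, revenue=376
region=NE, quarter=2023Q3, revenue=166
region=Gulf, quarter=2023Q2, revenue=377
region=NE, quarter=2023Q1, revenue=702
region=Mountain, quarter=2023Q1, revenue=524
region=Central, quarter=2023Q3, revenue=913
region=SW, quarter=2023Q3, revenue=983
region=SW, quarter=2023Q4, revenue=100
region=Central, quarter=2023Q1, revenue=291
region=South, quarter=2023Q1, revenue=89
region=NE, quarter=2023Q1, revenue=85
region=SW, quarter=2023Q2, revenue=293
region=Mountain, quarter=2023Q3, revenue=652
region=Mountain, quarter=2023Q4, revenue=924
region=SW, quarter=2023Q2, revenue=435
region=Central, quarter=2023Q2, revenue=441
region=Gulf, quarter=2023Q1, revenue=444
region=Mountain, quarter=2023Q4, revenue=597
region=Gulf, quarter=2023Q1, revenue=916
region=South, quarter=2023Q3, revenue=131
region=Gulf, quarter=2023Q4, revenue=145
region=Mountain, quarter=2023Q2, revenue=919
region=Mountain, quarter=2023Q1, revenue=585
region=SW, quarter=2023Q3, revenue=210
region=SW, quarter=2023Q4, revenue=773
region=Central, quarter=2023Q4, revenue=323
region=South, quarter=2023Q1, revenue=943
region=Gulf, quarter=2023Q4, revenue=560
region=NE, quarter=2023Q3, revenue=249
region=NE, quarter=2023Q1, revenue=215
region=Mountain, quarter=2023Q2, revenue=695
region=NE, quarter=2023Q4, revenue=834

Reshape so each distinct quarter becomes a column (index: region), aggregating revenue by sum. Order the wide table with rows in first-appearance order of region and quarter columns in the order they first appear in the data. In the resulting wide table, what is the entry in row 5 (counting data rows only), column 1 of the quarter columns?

With rows in first-appearance order of region, row 5 is region=Gulf. quarter columns in first-appearance order: 2023Q3, 2023Q2, 2023Q1, 2023Q4; column 1 is 2023Q3.
Long rows with region=Gulf, quarter=2023Q3: 276 + 437 + 583 = 1296.

1296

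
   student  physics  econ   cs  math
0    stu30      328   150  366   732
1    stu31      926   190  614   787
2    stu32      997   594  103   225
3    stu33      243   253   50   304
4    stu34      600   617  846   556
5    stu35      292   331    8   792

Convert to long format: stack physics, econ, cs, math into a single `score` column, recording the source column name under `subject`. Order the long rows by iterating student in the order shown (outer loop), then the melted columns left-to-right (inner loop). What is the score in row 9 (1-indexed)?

997

24 rows total (6 × 4). Row 9: index ⌊(9-1)/4⌋ = 2 into student → stu32; (9-1) mod 4 = 0 into the melted columns → physics.
So row 9 is (stu32, physics, 997); score = 997.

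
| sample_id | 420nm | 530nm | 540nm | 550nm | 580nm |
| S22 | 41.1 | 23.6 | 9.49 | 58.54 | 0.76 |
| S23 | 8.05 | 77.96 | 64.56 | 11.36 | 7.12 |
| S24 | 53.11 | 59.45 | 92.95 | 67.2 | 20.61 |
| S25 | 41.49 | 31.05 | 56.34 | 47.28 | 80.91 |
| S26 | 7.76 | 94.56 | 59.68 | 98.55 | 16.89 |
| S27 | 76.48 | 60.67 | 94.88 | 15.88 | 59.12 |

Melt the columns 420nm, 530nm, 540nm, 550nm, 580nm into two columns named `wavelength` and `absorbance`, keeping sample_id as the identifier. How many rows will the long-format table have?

6 sample_id values × 5 melted columns = 30 rows.

30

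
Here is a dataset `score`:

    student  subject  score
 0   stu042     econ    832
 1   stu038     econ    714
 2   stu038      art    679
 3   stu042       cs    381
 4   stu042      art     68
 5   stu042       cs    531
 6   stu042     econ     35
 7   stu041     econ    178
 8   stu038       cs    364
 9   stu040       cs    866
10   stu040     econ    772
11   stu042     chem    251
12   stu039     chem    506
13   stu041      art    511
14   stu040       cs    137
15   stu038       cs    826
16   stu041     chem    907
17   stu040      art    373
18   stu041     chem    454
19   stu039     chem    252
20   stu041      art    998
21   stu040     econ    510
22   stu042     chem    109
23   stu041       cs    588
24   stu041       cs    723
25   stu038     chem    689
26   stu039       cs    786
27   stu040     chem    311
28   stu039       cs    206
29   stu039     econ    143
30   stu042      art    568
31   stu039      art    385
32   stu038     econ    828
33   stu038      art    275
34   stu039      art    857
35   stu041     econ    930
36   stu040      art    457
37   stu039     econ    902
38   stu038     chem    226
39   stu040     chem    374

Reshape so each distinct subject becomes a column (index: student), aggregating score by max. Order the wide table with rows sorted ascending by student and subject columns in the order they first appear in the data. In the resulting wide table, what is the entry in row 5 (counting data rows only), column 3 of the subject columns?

531

With rows sorted ascending by student, row 5 is student=stu042. subject columns in first-appearance order: econ, art, cs, chem; column 3 is cs.
Long rows with student=stu042, subject=cs: max(381, 531) = 531.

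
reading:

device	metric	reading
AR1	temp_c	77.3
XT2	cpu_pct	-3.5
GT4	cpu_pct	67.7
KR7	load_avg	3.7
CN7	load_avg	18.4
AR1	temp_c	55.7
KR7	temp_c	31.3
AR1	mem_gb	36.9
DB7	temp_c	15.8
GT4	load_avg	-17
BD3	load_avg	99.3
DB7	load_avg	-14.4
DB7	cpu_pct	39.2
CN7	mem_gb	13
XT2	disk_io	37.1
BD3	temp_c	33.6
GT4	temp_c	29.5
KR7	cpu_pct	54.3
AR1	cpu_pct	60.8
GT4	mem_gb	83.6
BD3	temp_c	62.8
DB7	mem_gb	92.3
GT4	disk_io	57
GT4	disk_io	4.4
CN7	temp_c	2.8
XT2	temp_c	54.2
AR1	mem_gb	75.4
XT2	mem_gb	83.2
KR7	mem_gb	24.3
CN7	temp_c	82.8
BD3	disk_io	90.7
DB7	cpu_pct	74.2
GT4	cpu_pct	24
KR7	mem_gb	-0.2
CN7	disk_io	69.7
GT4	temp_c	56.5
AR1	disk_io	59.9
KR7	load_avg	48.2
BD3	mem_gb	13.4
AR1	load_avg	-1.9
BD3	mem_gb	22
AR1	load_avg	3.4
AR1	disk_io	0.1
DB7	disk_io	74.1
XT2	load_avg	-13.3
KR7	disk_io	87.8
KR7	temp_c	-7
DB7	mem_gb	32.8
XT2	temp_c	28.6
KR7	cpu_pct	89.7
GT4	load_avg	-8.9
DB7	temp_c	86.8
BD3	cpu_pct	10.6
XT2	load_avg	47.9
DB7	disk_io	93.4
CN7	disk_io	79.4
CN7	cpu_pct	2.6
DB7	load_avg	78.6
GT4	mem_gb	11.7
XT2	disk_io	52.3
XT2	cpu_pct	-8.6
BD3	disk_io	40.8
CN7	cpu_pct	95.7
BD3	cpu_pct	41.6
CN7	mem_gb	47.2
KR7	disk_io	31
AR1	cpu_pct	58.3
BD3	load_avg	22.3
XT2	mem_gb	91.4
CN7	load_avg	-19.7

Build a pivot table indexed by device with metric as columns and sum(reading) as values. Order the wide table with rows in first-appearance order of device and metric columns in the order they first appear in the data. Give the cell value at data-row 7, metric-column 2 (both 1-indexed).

52.2

With rows in first-appearance order of device, row 7 is device=BD3. metric columns in first-appearance order: temp_c, cpu_pct, load_avg, mem_gb, disk_io; column 2 is cpu_pct.
Long rows with device=BD3, metric=cpu_pct: 10.6 + 41.6 = 52.2.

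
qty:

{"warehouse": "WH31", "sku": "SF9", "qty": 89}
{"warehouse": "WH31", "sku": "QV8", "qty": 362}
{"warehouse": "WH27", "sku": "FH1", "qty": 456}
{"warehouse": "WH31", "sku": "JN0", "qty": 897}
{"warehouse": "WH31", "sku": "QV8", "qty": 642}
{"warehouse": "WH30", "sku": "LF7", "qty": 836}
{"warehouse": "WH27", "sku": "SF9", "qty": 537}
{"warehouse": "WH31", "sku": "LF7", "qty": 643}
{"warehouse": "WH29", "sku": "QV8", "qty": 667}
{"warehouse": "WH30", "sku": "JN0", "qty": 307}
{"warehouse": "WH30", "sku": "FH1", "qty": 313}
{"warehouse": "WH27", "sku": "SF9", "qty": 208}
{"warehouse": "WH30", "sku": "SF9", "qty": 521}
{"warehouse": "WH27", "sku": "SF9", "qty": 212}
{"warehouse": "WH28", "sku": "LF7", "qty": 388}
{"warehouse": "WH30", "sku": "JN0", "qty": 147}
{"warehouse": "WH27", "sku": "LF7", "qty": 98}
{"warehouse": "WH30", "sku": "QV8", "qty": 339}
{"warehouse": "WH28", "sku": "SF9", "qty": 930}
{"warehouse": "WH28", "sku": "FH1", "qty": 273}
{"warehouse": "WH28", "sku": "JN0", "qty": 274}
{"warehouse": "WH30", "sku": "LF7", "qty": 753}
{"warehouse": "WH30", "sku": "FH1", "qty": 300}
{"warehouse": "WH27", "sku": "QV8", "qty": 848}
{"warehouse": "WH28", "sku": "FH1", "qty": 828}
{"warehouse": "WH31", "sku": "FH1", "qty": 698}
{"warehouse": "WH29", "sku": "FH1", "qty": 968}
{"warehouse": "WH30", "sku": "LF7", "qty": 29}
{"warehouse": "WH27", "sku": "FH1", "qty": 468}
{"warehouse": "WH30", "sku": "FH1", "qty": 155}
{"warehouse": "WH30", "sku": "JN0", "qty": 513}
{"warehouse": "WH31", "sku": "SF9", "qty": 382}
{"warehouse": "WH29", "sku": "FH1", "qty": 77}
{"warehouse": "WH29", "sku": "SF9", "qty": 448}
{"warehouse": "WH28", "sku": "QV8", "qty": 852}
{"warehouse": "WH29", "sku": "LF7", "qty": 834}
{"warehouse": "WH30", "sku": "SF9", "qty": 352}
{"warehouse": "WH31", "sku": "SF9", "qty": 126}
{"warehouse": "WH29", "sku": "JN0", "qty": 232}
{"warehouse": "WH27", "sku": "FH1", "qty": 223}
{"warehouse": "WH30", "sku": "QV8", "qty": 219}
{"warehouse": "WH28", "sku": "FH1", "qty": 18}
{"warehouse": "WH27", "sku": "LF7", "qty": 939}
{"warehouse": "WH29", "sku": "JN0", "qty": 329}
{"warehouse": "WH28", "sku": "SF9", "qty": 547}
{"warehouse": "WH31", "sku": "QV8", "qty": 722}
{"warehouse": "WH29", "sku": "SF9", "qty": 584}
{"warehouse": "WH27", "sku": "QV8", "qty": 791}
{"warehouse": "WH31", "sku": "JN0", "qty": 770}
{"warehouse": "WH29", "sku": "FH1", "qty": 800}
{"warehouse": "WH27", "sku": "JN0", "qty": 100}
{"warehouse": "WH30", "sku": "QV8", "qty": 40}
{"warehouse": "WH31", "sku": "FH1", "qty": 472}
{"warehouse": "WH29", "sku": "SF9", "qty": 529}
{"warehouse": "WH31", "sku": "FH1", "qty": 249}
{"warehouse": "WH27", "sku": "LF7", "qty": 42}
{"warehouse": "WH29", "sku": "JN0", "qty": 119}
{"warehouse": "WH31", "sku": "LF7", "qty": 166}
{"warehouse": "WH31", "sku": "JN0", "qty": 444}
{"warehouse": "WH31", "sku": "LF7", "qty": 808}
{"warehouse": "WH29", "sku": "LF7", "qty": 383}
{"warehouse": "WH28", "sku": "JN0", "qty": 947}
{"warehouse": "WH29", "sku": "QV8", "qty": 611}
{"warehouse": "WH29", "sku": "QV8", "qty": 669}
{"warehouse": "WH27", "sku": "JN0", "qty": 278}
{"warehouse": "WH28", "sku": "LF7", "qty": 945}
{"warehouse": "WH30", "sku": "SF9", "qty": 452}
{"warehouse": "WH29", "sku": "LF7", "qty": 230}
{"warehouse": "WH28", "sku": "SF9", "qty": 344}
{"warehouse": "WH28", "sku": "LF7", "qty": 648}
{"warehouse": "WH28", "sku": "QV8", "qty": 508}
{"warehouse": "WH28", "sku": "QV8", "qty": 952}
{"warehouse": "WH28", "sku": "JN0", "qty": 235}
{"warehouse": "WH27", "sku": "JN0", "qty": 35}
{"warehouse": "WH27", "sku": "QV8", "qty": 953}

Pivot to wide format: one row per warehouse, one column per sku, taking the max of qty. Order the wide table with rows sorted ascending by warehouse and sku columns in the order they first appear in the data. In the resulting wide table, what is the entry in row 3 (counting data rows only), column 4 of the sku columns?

With rows sorted ascending by warehouse, row 3 is warehouse=WH29. sku columns in first-appearance order: SF9, QV8, FH1, JN0, LF7; column 4 is JN0.
Long rows with warehouse=WH29, sku=JN0: max(232, 329, 119) = 329.

329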